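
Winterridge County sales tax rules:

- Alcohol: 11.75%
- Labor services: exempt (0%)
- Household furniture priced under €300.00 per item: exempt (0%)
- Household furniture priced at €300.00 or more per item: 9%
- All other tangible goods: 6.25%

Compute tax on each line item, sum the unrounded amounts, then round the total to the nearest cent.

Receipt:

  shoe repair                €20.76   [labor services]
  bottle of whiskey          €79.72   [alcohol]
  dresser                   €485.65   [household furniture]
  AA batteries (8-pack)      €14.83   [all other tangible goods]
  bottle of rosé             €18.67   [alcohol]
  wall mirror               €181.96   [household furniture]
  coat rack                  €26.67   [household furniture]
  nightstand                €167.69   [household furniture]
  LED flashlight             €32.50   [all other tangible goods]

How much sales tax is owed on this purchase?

€58.23

Shoe repair €20.76: labor services → 0% → €0.00
Bottle of whiskey €79.72: alcohol → 11.75% → €9.3671
Dresser €485.65: household furniture, €300.00 or more → 9% → €43.7085
AA batteries (8-pack) €14.83: all other tangible goods → 6.25% → €0.926875
Bottle of rosé €18.67: alcohol → 11.75% → €2.193725
Wall mirror €181.96: household furniture, under €300.00 → 0% → €0.00
Coat rack €26.67: household furniture, under €300.00 → 0% → €0.00
Nightstand €167.69: household furniture, under €300.00 → 0% → €0.00
LED flashlight €32.50: all other tangible goods → 6.25% → €2.03125
Unrounded tax sum = €58.22745 → €58.23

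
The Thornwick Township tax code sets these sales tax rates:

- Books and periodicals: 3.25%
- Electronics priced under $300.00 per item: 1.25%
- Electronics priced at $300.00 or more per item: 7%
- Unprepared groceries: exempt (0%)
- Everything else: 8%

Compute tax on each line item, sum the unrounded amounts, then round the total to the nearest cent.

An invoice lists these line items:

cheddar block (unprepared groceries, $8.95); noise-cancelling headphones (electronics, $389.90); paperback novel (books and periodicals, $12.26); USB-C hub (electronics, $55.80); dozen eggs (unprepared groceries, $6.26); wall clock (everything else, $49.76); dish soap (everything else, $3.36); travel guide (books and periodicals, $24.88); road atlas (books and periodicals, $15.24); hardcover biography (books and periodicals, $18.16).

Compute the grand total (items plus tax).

Cheddar block $8.95: unprepared groceries → 0% → $0.00
Noise-cancelling headphones $389.90: electronics, $300.00 or more → 7% → $27.293
Paperback novel $12.26: books and periodicals → 3.25% → $0.39845
USB-C hub $55.80: electronics, under $300.00 → 1.25% → $0.6975
Dozen eggs $6.26: unprepared groceries → 0% → $0.00
Wall clock $49.76: everything else → 8% → $3.9808
Dish soap $3.36: everything else → 8% → $0.2688
Travel guide $24.88: books and periodicals → 3.25% → $0.8086
Road atlas $15.24: books and periodicals → 3.25% → $0.4953
Hardcover biography $18.16: books and periodicals → 3.25% → $0.5902
Subtotal = $584.57; unrounded tax = $34.53265 → $34.53; total due = $619.10

$619.10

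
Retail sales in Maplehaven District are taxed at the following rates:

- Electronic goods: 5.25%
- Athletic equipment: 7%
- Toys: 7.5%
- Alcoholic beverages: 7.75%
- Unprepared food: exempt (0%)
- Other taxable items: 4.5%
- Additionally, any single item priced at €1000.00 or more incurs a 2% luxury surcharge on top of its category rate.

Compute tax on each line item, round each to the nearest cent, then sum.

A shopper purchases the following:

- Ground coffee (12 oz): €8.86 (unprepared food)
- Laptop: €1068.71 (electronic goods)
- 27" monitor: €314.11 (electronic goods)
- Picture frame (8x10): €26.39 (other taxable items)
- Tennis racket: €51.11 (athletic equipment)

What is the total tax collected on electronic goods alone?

Laptop €1068.71: electronic goods → 5.25% + 2% surcharge = 7.25% → €77.48
27" monitor €314.11: electronic goods → 5.25% → €16.49
Tax on electronic goods = €77.48 + €16.49 = €93.97

€93.97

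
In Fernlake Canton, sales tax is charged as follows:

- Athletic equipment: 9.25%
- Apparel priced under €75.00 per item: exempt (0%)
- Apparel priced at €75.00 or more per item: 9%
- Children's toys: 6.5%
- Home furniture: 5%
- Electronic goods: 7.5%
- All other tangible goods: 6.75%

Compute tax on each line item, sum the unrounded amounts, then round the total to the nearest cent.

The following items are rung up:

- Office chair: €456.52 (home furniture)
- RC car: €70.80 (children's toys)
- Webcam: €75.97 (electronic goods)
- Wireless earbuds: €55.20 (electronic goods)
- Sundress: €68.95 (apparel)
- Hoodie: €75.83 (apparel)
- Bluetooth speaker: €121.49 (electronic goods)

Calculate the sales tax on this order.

Office chair €456.52: home furniture → 5% → €22.826
RC car €70.80: children's toys → 6.5% → €4.602
Webcam €75.97: electronic goods → 7.5% → €5.69775
Wireless earbuds €55.20: electronic goods → 7.5% → €4.14
Sundress €68.95: apparel, under €75.00 → 0% → €0.00
Hoodie €75.83: apparel, €75.00 or more → 9% → €6.8247
Bluetooth speaker €121.49: electronic goods → 7.5% → €9.11175
Unrounded tax sum = €53.2022 → €53.20

€53.20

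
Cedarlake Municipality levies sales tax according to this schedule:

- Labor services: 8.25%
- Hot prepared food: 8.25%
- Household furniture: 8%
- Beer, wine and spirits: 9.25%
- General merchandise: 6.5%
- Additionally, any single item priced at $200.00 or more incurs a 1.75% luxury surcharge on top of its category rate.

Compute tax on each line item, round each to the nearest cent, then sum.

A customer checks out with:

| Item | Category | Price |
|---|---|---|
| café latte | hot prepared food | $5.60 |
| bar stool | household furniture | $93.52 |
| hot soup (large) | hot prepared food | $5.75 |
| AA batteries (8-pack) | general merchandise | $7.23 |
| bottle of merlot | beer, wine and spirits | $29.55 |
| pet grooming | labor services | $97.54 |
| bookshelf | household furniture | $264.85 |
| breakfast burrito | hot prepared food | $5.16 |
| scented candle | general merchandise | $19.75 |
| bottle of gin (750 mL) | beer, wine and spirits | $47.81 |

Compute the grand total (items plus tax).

$628.37

Café latte $5.60: hot prepared food → 8.25% → $0.46
Bar stool $93.52: household furniture → 8% → $7.48
Hot soup (large) $5.75: hot prepared food → 8.25% → $0.47
AA batteries (8-pack) $7.23: general merchandise → 6.5% → $0.47
Bottle of merlot $29.55: beer, wine and spirits → 9.25% → $2.73
Pet grooming $97.54: labor services → 8.25% → $8.05
Bookshelf $264.85: household furniture → 8% + 1.75% surcharge = 9.75% → $25.82
Breakfast burrito $5.16: hot prepared food → 8.25% → $0.43
Scented candle $19.75: general merchandise → 6.5% → $1.28
Bottle of gin (750 mL) $47.81: beer, wine and spirits → 9.25% → $4.42
Subtotal = $576.76; tax = $51.61; total due = $628.37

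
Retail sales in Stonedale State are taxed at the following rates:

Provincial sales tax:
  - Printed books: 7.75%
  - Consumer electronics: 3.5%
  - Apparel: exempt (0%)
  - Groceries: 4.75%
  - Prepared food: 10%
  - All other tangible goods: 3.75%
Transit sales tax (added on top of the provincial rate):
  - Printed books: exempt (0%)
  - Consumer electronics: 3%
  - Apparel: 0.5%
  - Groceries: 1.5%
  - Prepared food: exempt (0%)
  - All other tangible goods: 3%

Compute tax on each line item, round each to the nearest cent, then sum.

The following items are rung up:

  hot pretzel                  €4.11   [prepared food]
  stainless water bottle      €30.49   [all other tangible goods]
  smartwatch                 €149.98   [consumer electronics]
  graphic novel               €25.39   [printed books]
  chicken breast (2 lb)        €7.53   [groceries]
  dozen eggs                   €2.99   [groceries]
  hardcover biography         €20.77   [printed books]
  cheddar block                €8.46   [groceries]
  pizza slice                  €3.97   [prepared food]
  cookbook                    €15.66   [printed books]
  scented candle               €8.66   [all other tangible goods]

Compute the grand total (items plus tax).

Hot pretzel €4.11: prepared food → 10% + 0% transit = 10% → €0.41
Stainless water bottle €30.49: all other tangible goods → 3.75% + 3% transit = 6.75% → €2.06
Smartwatch €149.98: consumer electronics → 3.5% + 3% transit = 6.5% → €9.75
Graphic novel €25.39: printed books → 7.75% + 0% transit = 7.75% → €1.97
Chicken breast (2 lb) €7.53: groceries → 4.75% + 1.5% transit = 6.25% → €0.47
Dozen eggs €2.99: groceries → 4.75% + 1.5% transit = 6.25% → €0.19
Hardcover biography €20.77: printed books → 7.75% + 0% transit = 7.75% → €1.61
Cheddar block €8.46: groceries → 4.75% + 1.5% transit = 6.25% → €0.53
Pizza slice €3.97: prepared food → 10% + 0% transit = 10% → €0.40
Cookbook €15.66: printed books → 7.75% + 0% transit = 7.75% → €1.21
Scented candle €8.66: all other tangible goods → 3.75% + 3% transit = 6.75% → €0.58
Subtotal = €278.01; tax = €19.18; total due = €297.19

€297.19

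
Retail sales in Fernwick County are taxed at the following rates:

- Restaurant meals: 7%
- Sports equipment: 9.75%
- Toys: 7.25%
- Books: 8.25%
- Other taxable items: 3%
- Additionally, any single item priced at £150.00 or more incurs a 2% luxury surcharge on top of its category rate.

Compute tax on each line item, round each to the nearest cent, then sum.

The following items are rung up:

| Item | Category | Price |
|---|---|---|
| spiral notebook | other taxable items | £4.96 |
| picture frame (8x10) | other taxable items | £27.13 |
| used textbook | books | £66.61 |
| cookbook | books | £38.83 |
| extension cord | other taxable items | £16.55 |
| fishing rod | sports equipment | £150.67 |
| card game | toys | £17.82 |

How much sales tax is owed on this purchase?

Spiral notebook £4.96: other taxable items → 3% → £0.15
Picture frame (8x10) £27.13: other taxable items → 3% → £0.81
Used textbook £66.61: books → 8.25% → £5.50
Cookbook £38.83: books → 8.25% → £3.20
Extension cord £16.55: other taxable items → 3% → £0.50
Fishing rod £150.67: sports equipment → 9.75% + 2% surcharge = 11.75% → £17.70
Card game £17.82: toys → 7.25% → £1.29
Total tax = £0.15 + £0.81 + £5.50 + £3.20 + £0.50 + £17.70 + £1.29 = £29.15

£29.15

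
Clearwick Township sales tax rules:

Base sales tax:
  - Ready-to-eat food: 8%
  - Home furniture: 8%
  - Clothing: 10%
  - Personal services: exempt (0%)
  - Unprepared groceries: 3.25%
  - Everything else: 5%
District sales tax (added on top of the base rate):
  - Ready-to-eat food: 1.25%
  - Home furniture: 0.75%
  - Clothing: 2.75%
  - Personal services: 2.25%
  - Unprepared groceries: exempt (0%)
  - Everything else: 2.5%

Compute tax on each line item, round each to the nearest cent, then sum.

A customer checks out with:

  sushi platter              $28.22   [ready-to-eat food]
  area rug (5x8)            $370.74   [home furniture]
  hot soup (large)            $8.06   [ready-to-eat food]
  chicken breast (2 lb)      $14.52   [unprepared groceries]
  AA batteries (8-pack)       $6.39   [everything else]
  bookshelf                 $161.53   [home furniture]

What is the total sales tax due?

Sushi platter $28.22: ready-to-eat food → 8% + 1.25% district = 9.25% → $2.61
Area rug (5x8) $370.74: home furniture → 8% + 0.75% district = 8.75% → $32.44
Hot soup (large) $8.06: ready-to-eat food → 8% + 1.25% district = 9.25% → $0.75
Chicken breast (2 lb) $14.52: unprepared groceries → 3.25% + 0% district = 3.25% → $0.47
AA batteries (8-pack) $6.39: everything else → 5% + 2.5% district = 7.5% → $0.48
Bookshelf $161.53: home furniture → 8% + 0.75% district = 8.75% → $14.13
Total tax = $2.61 + $32.44 + $0.75 + $0.47 + $0.48 + $14.13 = $50.88

$50.88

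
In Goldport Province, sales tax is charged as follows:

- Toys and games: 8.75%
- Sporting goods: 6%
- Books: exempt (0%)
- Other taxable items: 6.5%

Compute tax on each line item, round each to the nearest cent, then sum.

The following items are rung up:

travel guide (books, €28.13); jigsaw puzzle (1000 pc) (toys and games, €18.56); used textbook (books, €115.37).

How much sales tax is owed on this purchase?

€1.62

Travel guide €28.13: books → 0% → €0.00
Jigsaw puzzle (1000 pc) €18.56: toys and games → 8.75% → €1.62
Used textbook €115.37: books → 0% → €0.00
Total tax = €1.62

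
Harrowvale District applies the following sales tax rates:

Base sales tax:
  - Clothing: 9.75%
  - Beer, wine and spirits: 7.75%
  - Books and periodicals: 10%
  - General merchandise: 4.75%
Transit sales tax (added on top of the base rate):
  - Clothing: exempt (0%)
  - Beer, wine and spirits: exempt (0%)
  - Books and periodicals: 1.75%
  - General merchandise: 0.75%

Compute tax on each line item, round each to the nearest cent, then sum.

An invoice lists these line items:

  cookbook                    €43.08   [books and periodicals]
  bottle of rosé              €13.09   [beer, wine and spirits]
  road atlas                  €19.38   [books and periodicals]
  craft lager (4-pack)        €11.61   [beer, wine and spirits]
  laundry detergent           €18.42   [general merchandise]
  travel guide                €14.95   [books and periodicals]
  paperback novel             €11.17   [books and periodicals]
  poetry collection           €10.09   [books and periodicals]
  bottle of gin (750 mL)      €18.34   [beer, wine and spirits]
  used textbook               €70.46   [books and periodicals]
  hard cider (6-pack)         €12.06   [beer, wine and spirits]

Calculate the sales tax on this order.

€25.15

Cookbook €43.08: books and periodicals → 10% + 1.75% transit = 11.75% → €5.06
Bottle of rosé €13.09: beer, wine and spirits → 7.75% + 0% transit = 7.75% → €1.01
Road atlas €19.38: books and periodicals → 10% + 1.75% transit = 11.75% → €2.28
Craft lager (4-pack) €11.61: beer, wine and spirits → 7.75% + 0% transit = 7.75% → €0.90
Laundry detergent €18.42: general merchandise → 4.75% + 0.75% transit = 5.5% → €1.01
Travel guide €14.95: books and periodicals → 10% + 1.75% transit = 11.75% → €1.76
Paperback novel €11.17: books and periodicals → 10% + 1.75% transit = 11.75% → €1.31
Poetry collection €10.09: books and periodicals → 10% + 1.75% transit = 11.75% → €1.19
Bottle of gin (750 mL) €18.34: beer, wine and spirits → 7.75% + 0% transit = 7.75% → €1.42
Used textbook €70.46: books and periodicals → 10% + 1.75% transit = 11.75% → €8.28
Hard cider (6-pack) €12.06: beer, wine and spirits → 7.75% + 0% transit = 7.75% → €0.93
Total tax = €5.06 + €1.01 + €2.28 + €0.90 + €1.01 + €1.76 + €1.31 + €1.19 + €1.42 + €8.28 + €0.93 = €25.15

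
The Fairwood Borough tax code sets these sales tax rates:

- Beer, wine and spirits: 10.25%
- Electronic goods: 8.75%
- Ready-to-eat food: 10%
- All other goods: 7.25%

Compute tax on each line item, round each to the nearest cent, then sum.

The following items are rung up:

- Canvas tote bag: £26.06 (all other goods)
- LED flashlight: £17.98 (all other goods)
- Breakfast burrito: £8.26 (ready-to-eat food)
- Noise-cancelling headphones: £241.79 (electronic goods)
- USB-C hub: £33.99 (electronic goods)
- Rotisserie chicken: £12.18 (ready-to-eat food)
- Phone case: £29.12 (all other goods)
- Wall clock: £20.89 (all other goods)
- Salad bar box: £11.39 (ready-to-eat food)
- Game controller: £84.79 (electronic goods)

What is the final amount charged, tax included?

£528.00

Canvas tote bag £26.06: all other goods → 7.25% → £1.89
LED flashlight £17.98: all other goods → 7.25% → £1.30
Breakfast burrito £8.26: ready-to-eat food → 10% → £0.83
Noise-cancelling headphones £241.79: electronic goods → 8.75% → £21.16
USB-C hub £33.99: electronic goods → 8.75% → £2.97
Rotisserie chicken £12.18: ready-to-eat food → 10% → £1.22
Phone case £29.12: all other goods → 7.25% → £2.11
Wall clock £20.89: all other goods → 7.25% → £1.51
Salad bar box £11.39: ready-to-eat food → 10% → £1.14
Game controller £84.79: electronic goods → 8.75% → £7.42
Subtotal = £486.45; tax = £41.55; total due = £528.00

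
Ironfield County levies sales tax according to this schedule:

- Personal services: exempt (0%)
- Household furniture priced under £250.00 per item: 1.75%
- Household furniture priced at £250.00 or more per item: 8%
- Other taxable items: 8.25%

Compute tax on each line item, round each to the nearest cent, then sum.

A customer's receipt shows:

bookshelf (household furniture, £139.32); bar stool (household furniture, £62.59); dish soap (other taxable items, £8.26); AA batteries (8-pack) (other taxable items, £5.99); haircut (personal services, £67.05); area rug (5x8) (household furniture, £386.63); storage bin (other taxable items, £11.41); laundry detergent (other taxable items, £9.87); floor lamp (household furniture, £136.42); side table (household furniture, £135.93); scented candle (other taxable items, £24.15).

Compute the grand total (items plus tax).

Bookshelf £139.32: household furniture, under £250.00 → 1.75% → £2.44
Bar stool £62.59: household furniture, under £250.00 → 1.75% → £1.10
Dish soap £8.26: other taxable items → 8.25% → £0.68
AA batteries (8-pack) £5.99: other taxable items → 8.25% → £0.49
Haircut £67.05: personal services → 0% → £0.00
Area rug (5x8) £386.63: household furniture, £250.00 or more → 8% → £30.93
Storage bin £11.41: other taxable items → 8.25% → £0.94
Laundry detergent £9.87: other taxable items → 8.25% → £0.81
Floor lamp £136.42: household furniture, under £250.00 → 1.75% → £2.39
Side table £135.93: household furniture, under £250.00 → 1.75% → £2.38
Scented candle £24.15: other taxable items → 8.25% → £1.99
Subtotal = £987.62; tax = £44.15; total due = £1031.77

£1031.77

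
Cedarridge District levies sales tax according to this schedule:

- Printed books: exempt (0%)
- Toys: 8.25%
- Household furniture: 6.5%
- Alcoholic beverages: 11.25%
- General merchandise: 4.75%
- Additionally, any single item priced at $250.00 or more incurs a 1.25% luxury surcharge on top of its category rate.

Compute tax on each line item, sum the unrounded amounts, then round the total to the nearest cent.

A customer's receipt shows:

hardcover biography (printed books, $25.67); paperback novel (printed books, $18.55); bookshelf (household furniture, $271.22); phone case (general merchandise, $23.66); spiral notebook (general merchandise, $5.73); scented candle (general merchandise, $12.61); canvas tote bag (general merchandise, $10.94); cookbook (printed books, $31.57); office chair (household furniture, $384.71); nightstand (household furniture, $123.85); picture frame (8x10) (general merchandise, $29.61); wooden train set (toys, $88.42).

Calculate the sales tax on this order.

$70.10

Hardcover biography $25.67: printed books → 0% → $0.00
Paperback novel $18.55: printed books → 0% → $0.00
Bookshelf $271.22: household furniture → 6.5% + 1.25% surcharge = 7.75% → $21.01955
Phone case $23.66: general merchandise → 4.75% → $1.12385
Spiral notebook $5.73: general merchandise → 4.75% → $0.272175
Scented candle $12.61: general merchandise → 4.75% → $0.598975
Canvas tote bag $10.94: general merchandise → 4.75% → $0.51965
Cookbook $31.57: printed books → 0% → $0.00
Office chair $384.71: household furniture → 6.5% + 1.25% surcharge = 7.75% → $29.815025
Nightstand $123.85: household furniture → 6.5% → $8.05025
Picture frame (8x10) $29.61: general merchandise → 4.75% → $1.406475
Wooden train set $88.42: toys → 8.25% → $7.29465
Unrounded tax sum = $70.1006 → $70.10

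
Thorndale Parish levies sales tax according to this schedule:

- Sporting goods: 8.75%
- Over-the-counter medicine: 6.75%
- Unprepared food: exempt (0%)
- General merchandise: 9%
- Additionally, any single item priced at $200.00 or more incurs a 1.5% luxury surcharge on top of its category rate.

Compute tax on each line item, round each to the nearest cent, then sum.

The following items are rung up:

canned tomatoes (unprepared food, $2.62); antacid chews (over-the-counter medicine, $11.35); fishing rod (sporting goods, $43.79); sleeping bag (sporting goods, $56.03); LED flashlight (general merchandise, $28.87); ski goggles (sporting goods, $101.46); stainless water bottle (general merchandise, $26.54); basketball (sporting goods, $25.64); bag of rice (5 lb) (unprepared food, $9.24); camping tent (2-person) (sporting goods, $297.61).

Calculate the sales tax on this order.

Canned tomatoes $2.62: unprepared food → 0% → $0.00
Antacid chews $11.35: over-the-counter medicine → 6.75% → $0.77
Fishing rod $43.79: sporting goods → 8.75% → $3.83
Sleeping bag $56.03: sporting goods → 8.75% → $4.90
LED flashlight $28.87: general merchandise → 9% → $2.60
Ski goggles $101.46: sporting goods → 8.75% → $8.88
Stainless water bottle $26.54: general merchandise → 9% → $2.39
Basketball $25.64: sporting goods → 8.75% → $2.24
Bag of rice (5 lb) $9.24: unprepared food → 0% → $0.00
Camping tent (2-person) $297.61: sporting goods → 8.75% + 1.5% surcharge = 10.25% → $30.51
Total tax = $0.77 + $3.83 + $4.90 + $2.60 + $8.88 + $2.39 + $2.24 + $30.51 = $56.12

$56.12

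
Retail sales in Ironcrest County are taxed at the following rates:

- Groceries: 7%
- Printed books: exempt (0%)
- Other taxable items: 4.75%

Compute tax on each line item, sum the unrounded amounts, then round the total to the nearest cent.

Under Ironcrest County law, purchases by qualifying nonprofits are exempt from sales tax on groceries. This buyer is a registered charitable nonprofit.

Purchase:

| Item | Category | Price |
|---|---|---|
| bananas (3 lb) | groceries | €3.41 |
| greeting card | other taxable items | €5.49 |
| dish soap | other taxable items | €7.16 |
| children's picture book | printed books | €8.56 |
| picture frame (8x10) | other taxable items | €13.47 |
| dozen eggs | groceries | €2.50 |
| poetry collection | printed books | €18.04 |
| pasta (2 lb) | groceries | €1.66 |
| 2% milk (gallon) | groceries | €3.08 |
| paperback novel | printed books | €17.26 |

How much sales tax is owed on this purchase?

€1.24

Bananas (3 lb) €3.41: groceries, buyer-exempt → 0% → €0.00
Greeting card €5.49: other taxable items → 4.75% → €0.260775
Dish soap €7.16: other taxable items → 4.75% → €0.3401
Children's picture book €8.56: printed books → 0% → €0.00
Picture frame (8x10) €13.47: other taxable items → 4.75% → €0.639825
Dozen eggs €2.50: groceries, buyer-exempt → 0% → €0.00
Poetry collection €18.04: printed books → 0% → €0.00
Pasta (2 lb) €1.66: groceries, buyer-exempt → 0% → €0.00
2% milk (gallon) €3.08: groceries, buyer-exempt → 0% → €0.00
Paperback novel €17.26: printed books → 0% → €0.00
Unrounded tax sum = €1.2407 → €1.24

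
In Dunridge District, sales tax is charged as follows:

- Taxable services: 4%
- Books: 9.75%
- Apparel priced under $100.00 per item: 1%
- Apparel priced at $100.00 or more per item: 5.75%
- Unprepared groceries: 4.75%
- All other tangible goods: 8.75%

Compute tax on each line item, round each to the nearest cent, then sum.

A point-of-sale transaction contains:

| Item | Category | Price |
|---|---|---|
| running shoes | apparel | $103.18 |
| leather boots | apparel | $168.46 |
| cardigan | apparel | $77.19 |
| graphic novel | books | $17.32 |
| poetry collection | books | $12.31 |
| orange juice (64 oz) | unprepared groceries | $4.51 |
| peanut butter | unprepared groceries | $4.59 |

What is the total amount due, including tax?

Running shoes $103.18: apparel, $100.00 or more → 5.75% → $5.93
Leather boots $168.46: apparel, $100.00 or more → 5.75% → $9.69
Cardigan $77.19: apparel, under $100.00 → 1% → $0.77
Graphic novel $17.32: books → 9.75% → $1.69
Poetry collection $12.31: books → 9.75% → $1.20
Orange juice (64 oz) $4.51: unprepared groceries → 4.75% → $0.21
Peanut butter $4.59: unprepared groceries → 4.75% → $0.22
Subtotal = $387.56; tax = $19.71; total due = $407.27

$407.27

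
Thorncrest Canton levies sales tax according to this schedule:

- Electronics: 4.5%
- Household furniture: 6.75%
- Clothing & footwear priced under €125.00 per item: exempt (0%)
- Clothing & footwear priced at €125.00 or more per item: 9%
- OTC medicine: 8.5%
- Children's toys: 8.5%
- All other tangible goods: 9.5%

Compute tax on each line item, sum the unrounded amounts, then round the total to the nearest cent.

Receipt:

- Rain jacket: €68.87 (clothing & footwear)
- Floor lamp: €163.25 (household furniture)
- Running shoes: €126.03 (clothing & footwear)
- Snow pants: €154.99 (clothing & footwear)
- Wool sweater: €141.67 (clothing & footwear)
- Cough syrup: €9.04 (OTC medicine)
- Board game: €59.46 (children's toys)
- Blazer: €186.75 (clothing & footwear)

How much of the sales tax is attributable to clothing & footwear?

Rain jacket €68.87: clothing & footwear, under €125.00 → 0% → €0.00
Running shoes €126.03: clothing & footwear, €125.00 or more → 9% → €11.3427
Snow pants €154.99: clothing & footwear, €125.00 or more → 9% → €13.9491
Wool sweater €141.67: clothing & footwear, €125.00 or more → 9% → €12.7503
Blazer €186.75: clothing & footwear, €125.00 or more → 9% → €16.8075
Tax on clothing & footwear: unrounded sum = €54.8496 → €54.85

€54.85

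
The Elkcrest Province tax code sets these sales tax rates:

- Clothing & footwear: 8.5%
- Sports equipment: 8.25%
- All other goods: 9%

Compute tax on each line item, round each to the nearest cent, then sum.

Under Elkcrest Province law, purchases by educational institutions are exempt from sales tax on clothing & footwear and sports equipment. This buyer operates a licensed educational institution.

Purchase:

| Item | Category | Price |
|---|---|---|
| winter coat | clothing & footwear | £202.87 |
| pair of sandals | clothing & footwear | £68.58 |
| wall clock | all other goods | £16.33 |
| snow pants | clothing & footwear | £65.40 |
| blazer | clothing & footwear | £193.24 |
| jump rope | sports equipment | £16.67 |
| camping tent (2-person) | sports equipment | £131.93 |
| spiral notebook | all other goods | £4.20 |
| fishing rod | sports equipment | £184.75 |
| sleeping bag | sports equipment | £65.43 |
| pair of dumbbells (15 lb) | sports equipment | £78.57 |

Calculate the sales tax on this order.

£1.85

Winter coat £202.87: clothing & footwear, buyer-exempt → 0% → £0.00
Pair of sandals £68.58: clothing & footwear, buyer-exempt → 0% → £0.00
Wall clock £16.33: all other goods → 9% → £1.47
Snow pants £65.40: clothing & footwear, buyer-exempt → 0% → £0.00
Blazer £193.24: clothing & footwear, buyer-exempt → 0% → £0.00
Jump rope £16.67: sports equipment, buyer-exempt → 0% → £0.00
Camping tent (2-person) £131.93: sports equipment, buyer-exempt → 0% → £0.00
Spiral notebook £4.20: all other goods → 9% → £0.38
Fishing rod £184.75: sports equipment, buyer-exempt → 0% → £0.00
Sleeping bag £65.43: sports equipment, buyer-exempt → 0% → £0.00
Pair of dumbbells (15 lb) £78.57: sports equipment, buyer-exempt → 0% → £0.00
Total tax = £1.47 + £0.38 = £1.85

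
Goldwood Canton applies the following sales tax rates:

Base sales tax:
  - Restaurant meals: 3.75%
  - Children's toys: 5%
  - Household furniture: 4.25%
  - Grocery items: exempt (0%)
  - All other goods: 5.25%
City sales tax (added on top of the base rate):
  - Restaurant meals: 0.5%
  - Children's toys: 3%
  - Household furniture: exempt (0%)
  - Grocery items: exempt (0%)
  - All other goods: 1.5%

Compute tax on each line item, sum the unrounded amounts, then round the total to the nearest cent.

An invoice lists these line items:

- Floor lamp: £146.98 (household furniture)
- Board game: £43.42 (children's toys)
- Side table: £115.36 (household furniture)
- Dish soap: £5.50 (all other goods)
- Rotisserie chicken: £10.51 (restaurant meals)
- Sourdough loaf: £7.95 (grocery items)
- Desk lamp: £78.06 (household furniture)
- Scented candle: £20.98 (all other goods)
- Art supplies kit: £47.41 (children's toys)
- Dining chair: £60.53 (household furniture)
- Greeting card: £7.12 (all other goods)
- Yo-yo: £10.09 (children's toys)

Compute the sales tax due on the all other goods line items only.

£2.27

Dish soap £5.50: all other goods → 5.25% + 1.5% city = 6.75% → £0.37125
Scented candle £20.98: all other goods → 5.25% + 1.5% city = 6.75% → £1.41615
Greeting card £7.12: all other goods → 5.25% + 1.5% city = 6.75% → £0.4806
Tax on all other goods: unrounded sum = £2.268 → £2.27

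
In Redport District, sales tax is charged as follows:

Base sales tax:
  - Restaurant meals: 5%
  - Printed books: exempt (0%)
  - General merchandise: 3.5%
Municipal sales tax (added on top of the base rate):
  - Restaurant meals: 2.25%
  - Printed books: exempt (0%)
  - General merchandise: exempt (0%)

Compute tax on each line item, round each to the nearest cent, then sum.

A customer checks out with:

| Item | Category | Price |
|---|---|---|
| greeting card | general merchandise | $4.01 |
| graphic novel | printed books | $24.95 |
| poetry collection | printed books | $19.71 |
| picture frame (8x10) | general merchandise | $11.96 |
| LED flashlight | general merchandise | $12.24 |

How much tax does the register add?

Greeting card $4.01: general merchandise → 3.5% + 0% municipal = 3.5% → $0.14
Graphic novel $24.95: printed books → 0% + 0% municipal = 0% → $0.00
Poetry collection $19.71: printed books → 0% + 0% municipal = 0% → $0.00
Picture frame (8x10) $11.96: general merchandise → 3.5% + 0% municipal = 3.5% → $0.42
LED flashlight $12.24: general merchandise → 3.5% + 0% municipal = 3.5% → $0.43
Total tax = $0.14 + $0.42 + $0.43 = $0.99

$0.99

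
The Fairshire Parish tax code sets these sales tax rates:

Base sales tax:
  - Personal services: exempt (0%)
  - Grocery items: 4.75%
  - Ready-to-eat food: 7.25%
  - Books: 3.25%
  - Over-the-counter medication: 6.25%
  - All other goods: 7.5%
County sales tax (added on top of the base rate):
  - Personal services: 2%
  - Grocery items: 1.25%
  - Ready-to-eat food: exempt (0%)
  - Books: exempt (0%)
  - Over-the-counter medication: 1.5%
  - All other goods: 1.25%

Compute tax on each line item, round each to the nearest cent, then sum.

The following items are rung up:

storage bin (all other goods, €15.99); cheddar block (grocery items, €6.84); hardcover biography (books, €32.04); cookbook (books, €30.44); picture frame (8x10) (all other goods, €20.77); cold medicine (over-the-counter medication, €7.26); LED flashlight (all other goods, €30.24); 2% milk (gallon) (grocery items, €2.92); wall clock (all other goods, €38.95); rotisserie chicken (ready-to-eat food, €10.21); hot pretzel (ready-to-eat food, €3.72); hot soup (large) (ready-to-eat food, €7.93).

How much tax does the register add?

€14.04

Storage bin €15.99: all other goods → 7.5% + 1.25% county = 8.75% → €1.40
Cheddar block €6.84: grocery items → 4.75% + 1.25% county = 6% → €0.41
Hardcover biography €32.04: books → 3.25% + 0% county = 3.25% → €1.04
Cookbook €30.44: books → 3.25% + 0% county = 3.25% → €0.99
Picture frame (8x10) €20.77: all other goods → 7.5% + 1.25% county = 8.75% → €1.82
Cold medicine €7.26: over-the-counter medication → 6.25% + 1.5% county = 7.75% → €0.56
LED flashlight €30.24: all other goods → 7.5% + 1.25% county = 8.75% → €2.65
2% milk (gallon) €2.92: grocery items → 4.75% + 1.25% county = 6% → €0.18
Wall clock €38.95: all other goods → 7.5% + 1.25% county = 8.75% → €3.41
Rotisserie chicken €10.21: ready-to-eat food → 7.25% + 0% county = 7.25% → €0.74
Hot pretzel €3.72: ready-to-eat food → 7.25% + 0% county = 7.25% → €0.27
Hot soup (large) €7.93: ready-to-eat food → 7.25% + 0% county = 7.25% → €0.57
Total tax = €1.40 + €0.41 + €1.04 + €0.99 + €1.82 + €0.56 + €2.65 + €0.18 + €3.41 + €0.74 + €0.27 + €0.57 = €14.04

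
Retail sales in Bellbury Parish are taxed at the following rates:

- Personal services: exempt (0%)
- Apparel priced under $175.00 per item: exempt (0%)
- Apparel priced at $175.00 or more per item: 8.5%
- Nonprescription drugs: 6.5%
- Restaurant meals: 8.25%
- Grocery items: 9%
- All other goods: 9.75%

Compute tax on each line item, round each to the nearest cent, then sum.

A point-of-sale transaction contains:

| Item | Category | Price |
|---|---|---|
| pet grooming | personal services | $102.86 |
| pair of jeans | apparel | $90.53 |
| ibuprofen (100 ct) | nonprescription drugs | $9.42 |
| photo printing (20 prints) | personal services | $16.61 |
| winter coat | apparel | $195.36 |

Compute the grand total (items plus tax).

Pet grooming $102.86: personal services → 0% → $0.00
Pair of jeans $90.53: apparel, under $175.00 → 0% → $0.00
Ibuprofen (100 ct) $9.42: nonprescription drugs → 6.5% → $0.61
Photo printing (20 prints) $16.61: personal services → 0% → $0.00
Winter coat $195.36: apparel, $175.00 or more → 8.5% → $16.61
Subtotal = $414.78; tax = $17.22; total due = $432.00

$432.00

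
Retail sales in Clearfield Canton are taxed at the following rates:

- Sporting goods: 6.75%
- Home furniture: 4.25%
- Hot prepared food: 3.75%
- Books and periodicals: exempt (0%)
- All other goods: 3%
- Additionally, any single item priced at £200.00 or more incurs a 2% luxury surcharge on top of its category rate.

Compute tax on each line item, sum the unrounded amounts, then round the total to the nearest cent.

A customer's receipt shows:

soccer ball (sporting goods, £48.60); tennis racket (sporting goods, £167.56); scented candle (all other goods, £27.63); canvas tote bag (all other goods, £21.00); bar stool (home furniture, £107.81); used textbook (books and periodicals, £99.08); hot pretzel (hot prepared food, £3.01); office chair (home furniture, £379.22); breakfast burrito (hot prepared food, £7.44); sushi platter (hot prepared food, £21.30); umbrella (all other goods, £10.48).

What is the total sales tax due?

Soccer ball £48.60: sporting goods → 6.75% → £3.2805
Tennis racket £167.56: sporting goods → 6.75% → £11.3103
Scented candle £27.63: all other goods → 3% → £0.8289
Canvas tote bag £21.00: all other goods → 3% → £0.63
Bar stool £107.81: home furniture → 4.25% → £4.581925
Used textbook £99.08: books and periodicals → 0% → £0.00
Hot pretzel £3.01: hot prepared food → 3.75% → £0.112875
Office chair £379.22: home furniture → 4.25% + 2% surcharge = 6.25% → £23.70125
Breakfast burrito £7.44: hot prepared food → 3.75% → £0.279
Sushi platter £21.30: hot prepared food → 3.75% → £0.79875
Umbrella £10.48: all other goods → 3% → £0.3144
Unrounded tax sum = £45.8379 → £45.84

£45.84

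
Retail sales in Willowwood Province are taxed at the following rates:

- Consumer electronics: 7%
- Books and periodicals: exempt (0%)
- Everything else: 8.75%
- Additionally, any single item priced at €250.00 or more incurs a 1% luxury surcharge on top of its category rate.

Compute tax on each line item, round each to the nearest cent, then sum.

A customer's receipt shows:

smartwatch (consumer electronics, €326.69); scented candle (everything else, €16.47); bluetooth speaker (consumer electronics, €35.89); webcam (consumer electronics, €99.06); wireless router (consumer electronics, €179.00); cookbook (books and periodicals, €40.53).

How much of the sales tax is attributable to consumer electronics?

Smartwatch €326.69: consumer electronics → 7% + 1% surcharge = 8% → €26.14
Bluetooth speaker €35.89: consumer electronics → 7% → €2.51
Webcam €99.06: consumer electronics → 7% → €6.93
Wireless router €179.00: consumer electronics → 7% → €12.53
Tax on consumer electronics = €26.14 + €2.51 + €6.93 + €12.53 = €48.11

€48.11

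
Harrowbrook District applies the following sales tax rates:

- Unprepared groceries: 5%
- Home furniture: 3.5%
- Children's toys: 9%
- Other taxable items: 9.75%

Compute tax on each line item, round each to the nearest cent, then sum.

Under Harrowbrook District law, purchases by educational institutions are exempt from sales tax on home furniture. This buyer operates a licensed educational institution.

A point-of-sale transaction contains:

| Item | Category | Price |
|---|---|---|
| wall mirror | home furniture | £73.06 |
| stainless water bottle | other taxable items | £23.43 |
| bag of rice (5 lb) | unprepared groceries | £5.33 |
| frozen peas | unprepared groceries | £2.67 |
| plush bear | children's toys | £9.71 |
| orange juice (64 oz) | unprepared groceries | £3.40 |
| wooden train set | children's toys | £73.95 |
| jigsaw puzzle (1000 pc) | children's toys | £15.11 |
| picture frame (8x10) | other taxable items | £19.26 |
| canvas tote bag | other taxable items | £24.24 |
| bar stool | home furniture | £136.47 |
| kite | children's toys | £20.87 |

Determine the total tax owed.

£17.86

Wall mirror £73.06: home furniture, buyer-exempt → 0% → £0.00
Stainless water bottle £23.43: other taxable items → 9.75% → £2.28
Bag of rice (5 lb) £5.33: unprepared groceries → 5% → £0.27
Frozen peas £2.67: unprepared groceries → 5% → £0.13
Plush bear £9.71: children's toys → 9% → £0.87
Orange juice (64 oz) £3.40: unprepared groceries → 5% → £0.17
Wooden train set £73.95: children's toys → 9% → £6.66
Jigsaw puzzle (1000 pc) £15.11: children's toys → 9% → £1.36
Picture frame (8x10) £19.26: other taxable items → 9.75% → £1.88
Canvas tote bag £24.24: other taxable items → 9.75% → £2.36
Bar stool £136.47: home furniture, buyer-exempt → 0% → £0.00
Kite £20.87: children's toys → 9% → £1.88
Total tax = £2.28 + £0.27 + £0.13 + £0.87 + £0.17 + £6.66 + £1.36 + £1.88 + £2.36 + £1.88 = £17.86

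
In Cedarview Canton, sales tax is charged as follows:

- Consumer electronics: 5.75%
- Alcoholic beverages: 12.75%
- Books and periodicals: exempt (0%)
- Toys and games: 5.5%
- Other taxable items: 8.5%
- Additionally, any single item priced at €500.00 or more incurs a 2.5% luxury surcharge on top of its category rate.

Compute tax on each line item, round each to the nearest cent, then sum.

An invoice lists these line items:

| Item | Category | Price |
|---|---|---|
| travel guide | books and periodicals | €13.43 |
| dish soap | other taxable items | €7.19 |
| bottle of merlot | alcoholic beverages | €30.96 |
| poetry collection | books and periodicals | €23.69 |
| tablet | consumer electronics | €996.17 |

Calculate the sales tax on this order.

€86.74

Travel guide €13.43: books and periodicals → 0% → €0.00
Dish soap €7.19: other taxable items → 8.5% → €0.61
Bottle of merlot €30.96: alcoholic beverages → 12.75% → €3.95
Poetry collection €23.69: books and periodicals → 0% → €0.00
Tablet €996.17: consumer electronics → 5.75% + 2.5% surcharge = 8.25% → €82.18
Total tax = €0.61 + €3.95 + €82.18 = €86.74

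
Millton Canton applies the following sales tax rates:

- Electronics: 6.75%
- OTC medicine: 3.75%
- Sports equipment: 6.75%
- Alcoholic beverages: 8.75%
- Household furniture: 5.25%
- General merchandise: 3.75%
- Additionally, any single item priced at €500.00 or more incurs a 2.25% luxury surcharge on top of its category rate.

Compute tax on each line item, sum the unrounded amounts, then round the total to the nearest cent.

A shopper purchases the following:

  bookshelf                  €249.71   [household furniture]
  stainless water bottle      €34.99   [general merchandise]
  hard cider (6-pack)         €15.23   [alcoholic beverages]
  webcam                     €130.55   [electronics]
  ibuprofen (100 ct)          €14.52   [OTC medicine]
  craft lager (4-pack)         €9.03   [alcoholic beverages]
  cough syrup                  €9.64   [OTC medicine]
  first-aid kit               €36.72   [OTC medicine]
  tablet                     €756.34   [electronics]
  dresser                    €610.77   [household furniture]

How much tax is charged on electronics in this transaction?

€76.88

Webcam €130.55: electronics → 6.75% → €8.812125
Tablet €756.34: electronics → 6.75% + 2.25% surcharge = 9% → €68.0706
Tax on electronics: unrounded sum = €76.882725 → €76.88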